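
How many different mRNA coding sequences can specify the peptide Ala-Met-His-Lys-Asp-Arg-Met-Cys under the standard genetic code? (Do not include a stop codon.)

384

Ala: 4 codons.
Met: 1 codon.
His: 2 codons.
Lys: 2 codons.
Asp: 2 codons.
Arg: 6 codons.
Met: 1 codon.
Cys: 2 codons.
4 × 1 × 2 × 2 × 2 × 6 × 1 × 2 = 384.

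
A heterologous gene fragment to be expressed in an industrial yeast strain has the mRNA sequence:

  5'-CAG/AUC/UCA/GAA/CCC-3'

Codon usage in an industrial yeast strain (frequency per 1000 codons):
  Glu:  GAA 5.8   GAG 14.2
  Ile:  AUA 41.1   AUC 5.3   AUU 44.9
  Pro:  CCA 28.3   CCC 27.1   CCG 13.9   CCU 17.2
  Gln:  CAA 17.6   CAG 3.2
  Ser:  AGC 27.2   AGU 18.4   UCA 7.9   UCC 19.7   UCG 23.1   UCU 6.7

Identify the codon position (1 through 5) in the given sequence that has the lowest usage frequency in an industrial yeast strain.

Codon 1 CAG (Gln): 3.2 per 1000.
Codon 2 AUC (Ile): 5.3 per 1000.
Codon 3 UCA (Ser): 7.9 per 1000.
Codon 4 GAA (Glu): 5.8 per 1000.
Codon 5 CCC (Pro): 27.1 per 1000.
Lowest frequency is 3.2 at codon 1.

1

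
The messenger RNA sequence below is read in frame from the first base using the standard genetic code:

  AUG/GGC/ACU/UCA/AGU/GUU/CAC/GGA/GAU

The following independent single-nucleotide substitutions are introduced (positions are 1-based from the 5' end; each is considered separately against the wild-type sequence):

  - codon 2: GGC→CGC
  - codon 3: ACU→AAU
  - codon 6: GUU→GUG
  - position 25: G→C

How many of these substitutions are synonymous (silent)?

Codon 2: GGC (Gly) → CGC (Arg) — missense.
Codon 3: ACU (Thr) → AAU (Asn) — missense.
Codon 6: GUU (Val) → GUG (Val) — synonymous.
Codon 9: GAU (Asp) → CAU (His) — missense.
Synonymous: 1 of 4.

1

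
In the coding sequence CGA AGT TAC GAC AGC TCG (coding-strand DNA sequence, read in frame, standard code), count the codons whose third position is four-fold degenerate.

Codon 1 CGA (Arg): third position 4-fold.
Codon 2 AGT (Ser): third position 2-fold.
Codon 3 TAC (Tyr): third position 2-fold.
Codon 4 GAC (Asp): third position 2-fold.
Codon 5 AGC (Ser): third position 2-fold.
Codon 6 TCG (Ser): third position 4-fold.
Four-fold degenerate third positions: 2.

2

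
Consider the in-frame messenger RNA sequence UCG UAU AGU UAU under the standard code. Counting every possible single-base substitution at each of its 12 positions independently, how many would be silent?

6

Codon 1 (UCG, Ser): 3 synonymous substitutions.
Codon 2 (UAU, Tyr): 1 synonymous substitution.
Codon 3 (AGU, Ser): 1 synonymous substitution.
Codon 4 (UAU, Tyr): 1 synonymous substitution.
Total: 3 + 1 + 1 + 1 = 6.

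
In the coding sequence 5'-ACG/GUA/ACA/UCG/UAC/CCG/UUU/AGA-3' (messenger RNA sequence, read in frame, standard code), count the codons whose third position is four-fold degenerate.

Codon 1 ACG (Thr): third position 4-fold.
Codon 2 GUA (Val): third position 4-fold.
Codon 3 ACA (Thr): third position 4-fold.
Codon 4 UCG (Ser): third position 4-fold.
Codon 5 UAC (Tyr): third position 2-fold.
Codon 6 CCG (Pro): third position 4-fold.
Codon 7 UUU (Phe): third position 2-fold.
Codon 8 AGA (Arg): third position 2-fold.
Four-fold degenerate third positions: 5.

5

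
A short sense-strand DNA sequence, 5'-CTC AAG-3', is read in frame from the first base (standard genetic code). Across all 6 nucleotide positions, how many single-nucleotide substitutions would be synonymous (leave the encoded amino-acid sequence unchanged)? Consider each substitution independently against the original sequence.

4

Codon 1 (CTC, Leu): 3 synonymous substitutions.
Codon 2 (AAG, Lys): 1 synonymous substitution.
Total: 3 + 1 = 4.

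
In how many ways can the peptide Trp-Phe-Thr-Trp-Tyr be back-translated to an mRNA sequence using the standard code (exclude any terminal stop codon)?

Trp: 1 codon.
Phe: 2 codons.
Thr: 4 codons.
Trp: 1 codon.
Tyr: 2 codons.
1 × 2 × 4 × 1 × 2 = 16.

16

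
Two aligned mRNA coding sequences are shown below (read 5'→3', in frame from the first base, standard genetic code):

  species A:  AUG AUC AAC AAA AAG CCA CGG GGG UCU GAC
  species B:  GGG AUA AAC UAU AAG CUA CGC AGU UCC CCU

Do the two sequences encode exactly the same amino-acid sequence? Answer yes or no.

Codon 1: AUG Met / GGG Gly — nonsynonymous.
Codon 2: AUC Ile / AUA Ile — synonymous.
Codon 3: AAC Asn / AAC Asn — identical.
Codon 4: AAA Lys / UAU Tyr — nonsynonymous.
Codon 5: AAG Lys / AAG Lys — identical.
Codon 6: CCA Pro / CUA Leu — nonsynonymous.
Codon 7: CGG Arg / CGC Arg — synonymous.
Codon 8: GGG Gly / AGU Ser — nonsynonymous.
Codon 9: UCU Ser / UCC Ser — synonymous.
Codon 10: GAC Asp / CCU Pro — nonsynonymous.
Nonsynonymous differences: 5 → different protein.

no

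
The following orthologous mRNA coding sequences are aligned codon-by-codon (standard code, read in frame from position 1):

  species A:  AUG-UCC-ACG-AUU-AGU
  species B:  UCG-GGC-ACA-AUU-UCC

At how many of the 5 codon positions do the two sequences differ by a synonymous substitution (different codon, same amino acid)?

Codon 1: AUG Met / UCG Ser — nonsynonymous.
Codon 2: UCC Ser / GGC Gly — nonsynonymous.
Codon 3: ACG Thr / ACA Thr — synonymous.
Codon 4: AUU Ile / AUU Ile — identical.
Codon 5: AGU Ser / UCC Ser — synonymous.
Synonymous differences: 2.

2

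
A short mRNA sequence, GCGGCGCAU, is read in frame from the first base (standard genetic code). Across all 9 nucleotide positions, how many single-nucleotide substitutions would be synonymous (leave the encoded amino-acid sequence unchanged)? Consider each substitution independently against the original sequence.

7

Codon 1 (GCG, Ala): 3 synonymous substitutions.
Codon 2 (GCG, Ala): 3 synonymous substitutions.
Codon 3 (CAU, His): 1 synonymous substitution.
Total: 3 + 3 + 1 = 7.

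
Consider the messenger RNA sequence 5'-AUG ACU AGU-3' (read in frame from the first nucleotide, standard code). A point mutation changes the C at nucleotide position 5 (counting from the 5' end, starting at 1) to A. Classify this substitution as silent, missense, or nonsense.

missense

Position 5 falls in codon 2: ACU → Thr.
After the substitution the codon is AAU → Asn.
Thr ≠ Asn, so this is a missense mutation.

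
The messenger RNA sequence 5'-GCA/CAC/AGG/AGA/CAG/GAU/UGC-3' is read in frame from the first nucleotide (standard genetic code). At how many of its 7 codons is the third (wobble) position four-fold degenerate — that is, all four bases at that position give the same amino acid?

Codon 1 GCA (Ala): third position 4-fold.
Codon 2 CAC (His): third position 2-fold.
Codon 3 AGG (Arg): third position 2-fold.
Codon 4 AGA (Arg): third position 2-fold.
Codon 5 CAG (Gln): third position 2-fold.
Codon 6 GAU (Asp): third position 2-fold.
Codon 7 UGC (Cys): third position 2-fold.
Four-fold degenerate third positions: 1.

1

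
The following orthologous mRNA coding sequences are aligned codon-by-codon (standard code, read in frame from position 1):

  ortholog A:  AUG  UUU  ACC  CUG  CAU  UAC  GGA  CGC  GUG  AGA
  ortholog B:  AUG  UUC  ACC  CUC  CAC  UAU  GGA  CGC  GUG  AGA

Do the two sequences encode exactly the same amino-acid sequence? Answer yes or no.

Codon 1: AUG Met / AUG Met — identical.
Codon 2: UUU Phe / UUC Phe — synonymous.
Codon 3: ACC Thr / ACC Thr — identical.
Codon 4: CUG Leu / CUC Leu — synonymous.
Codon 5: CAU His / CAC His — synonymous.
Codon 6: UAC Tyr / UAU Tyr — synonymous.
Codon 7: GGA Gly / GGA Gly — identical.
Codon 8: CGC Arg / CGC Arg — identical.
Codon 9: GUG Val / GUG Val — identical.
Codon 10: AGA Arg / AGA Arg — identical.
Nonsynonymous differences: 0 → same protein.

yes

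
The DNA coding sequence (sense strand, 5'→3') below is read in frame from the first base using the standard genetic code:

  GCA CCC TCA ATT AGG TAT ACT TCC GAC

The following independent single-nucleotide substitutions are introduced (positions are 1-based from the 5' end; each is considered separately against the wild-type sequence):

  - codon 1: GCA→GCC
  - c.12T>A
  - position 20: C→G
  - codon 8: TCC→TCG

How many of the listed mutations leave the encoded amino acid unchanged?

Codon 1: GCA (Ala) → GCC (Ala) — synonymous.
Codon 4: ATT (Ile) → ATA (Ile) — synonymous.
Codon 7: ACT (Thr) → AGT (Ser) — missense.
Codon 8: TCC (Ser) → TCG (Ser) — synonymous.
Synonymous: 3 of 4.

3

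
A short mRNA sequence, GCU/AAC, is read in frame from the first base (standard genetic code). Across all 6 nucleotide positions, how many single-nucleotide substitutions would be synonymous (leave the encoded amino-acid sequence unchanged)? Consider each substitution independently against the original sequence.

4

Codon 1 (GCU, Ala): 3 synonymous substitutions.
Codon 2 (AAC, Asn): 1 synonymous substitution.
Total: 3 + 1 = 4.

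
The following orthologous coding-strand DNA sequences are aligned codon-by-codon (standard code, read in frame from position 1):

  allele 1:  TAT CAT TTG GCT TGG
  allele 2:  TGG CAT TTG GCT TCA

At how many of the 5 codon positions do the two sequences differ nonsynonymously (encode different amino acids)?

2

Codon 1: TAT Tyr / TGG Trp — nonsynonymous.
Codon 2: CAT His / CAT His — identical.
Codon 3: TTG Leu / TTG Leu — identical.
Codon 4: GCT Ala / GCT Ala — identical.
Codon 5: TGG Trp / TCA Ser — nonsynonymous.
Nonsynonymous differences: 2.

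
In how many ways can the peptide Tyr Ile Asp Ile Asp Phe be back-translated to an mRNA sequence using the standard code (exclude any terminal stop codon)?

144

Tyr: 2 codons.
Ile: 3 codons.
Asp: 2 codons.
Ile: 3 codons.
Asp: 2 codons.
Phe: 2 codons.
2 × 3 × 2 × 3 × 2 × 2 = 144.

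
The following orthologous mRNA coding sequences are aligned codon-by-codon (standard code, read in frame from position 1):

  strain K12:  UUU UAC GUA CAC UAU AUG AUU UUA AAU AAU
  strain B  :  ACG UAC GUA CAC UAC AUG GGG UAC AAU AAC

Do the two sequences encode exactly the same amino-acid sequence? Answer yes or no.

no

Codon 1: UUU Phe / ACG Thr — nonsynonymous.
Codon 2: UAC Tyr / UAC Tyr — identical.
Codon 3: GUA Val / GUA Val — identical.
Codon 4: CAC His / CAC His — identical.
Codon 5: UAU Tyr / UAC Tyr — synonymous.
Codon 6: AUG Met / AUG Met — identical.
Codon 7: AUU Ile / GGG Gly — nonsynonymous.
Codon 8: UUA Leu / UAC Tyr — nonsynonymous.
Codon 9: AAU Asn / AAU Asn — identical.
Codon 10: AAU Asn / AAC Asn — synonymous.
Nonsynonymous differences: 3 → different protein.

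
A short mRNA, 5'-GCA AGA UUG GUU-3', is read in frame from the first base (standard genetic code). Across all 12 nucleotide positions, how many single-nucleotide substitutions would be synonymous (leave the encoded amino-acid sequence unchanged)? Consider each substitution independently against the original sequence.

Codon 1 (GCA, Ala): 3 synonymous substitutions.
Codon 2 (AGA, Arg): 2 synonymous substitutions.
Codon 3 (UUG, Leu): 2 synonymous substitutions.
Codon 4 (GUU, Val): 3 synonymous substitutions.
Total: 3 + 2 + 2 + 3 = 10.

10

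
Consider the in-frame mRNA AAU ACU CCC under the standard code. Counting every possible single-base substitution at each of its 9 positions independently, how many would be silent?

Codon 1 (AAU, Asn): 1 synonymous substitution.
Codon 2 (ACU, Thr): 3 synonymous substitutions.
Codon 3 (CCC, Pro): 3 synonymous substitutions.
Total: 1 + 3 + 3 = 7.

7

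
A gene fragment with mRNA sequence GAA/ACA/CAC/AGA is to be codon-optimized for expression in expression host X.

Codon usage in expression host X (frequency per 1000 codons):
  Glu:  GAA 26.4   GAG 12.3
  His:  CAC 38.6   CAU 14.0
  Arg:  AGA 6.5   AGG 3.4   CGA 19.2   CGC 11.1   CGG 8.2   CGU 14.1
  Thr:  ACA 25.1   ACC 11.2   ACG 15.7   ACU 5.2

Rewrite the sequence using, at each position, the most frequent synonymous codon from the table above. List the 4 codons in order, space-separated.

Codon 1 (Glu): best is GAA at 26.4.
Codon 2 (Thr): best is ACA at 25.1.
Codon 3 (His): best is CAC at 38.6.
Codon 4 (Arg): best is CGA at 19.2.

GAA ACA CAC CGA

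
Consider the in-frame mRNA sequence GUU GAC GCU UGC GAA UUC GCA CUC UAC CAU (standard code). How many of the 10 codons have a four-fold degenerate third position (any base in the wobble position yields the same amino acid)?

4

Codon 1 GUU (Val): third position 4-fold.
Codon 2 GAC (Asp): third position 2-fold.
Codon 3 GCU (Ala): third position 4-fold.
Codon 4 UGC (Cys): third position 2-fold.
Codon 5 GAA (Glu): third position 2-fold.
Codon 6 UUC (Phe): third position 2-fold.
Codon 7 GCA (Ala): third position 4-fold.
Codon 8 CUC (Leu): third position 4-fold.
Codon 9 UAC (Tyr): third position 2-fold.
Codon 10 CAU (His): third position 2-fold.
Four-fold degenerate third positions: 4.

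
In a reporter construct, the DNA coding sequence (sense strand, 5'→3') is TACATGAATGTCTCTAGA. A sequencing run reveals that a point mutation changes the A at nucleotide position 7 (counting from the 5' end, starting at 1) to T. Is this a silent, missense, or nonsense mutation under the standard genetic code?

Position 7 falls in codon 3: AAT → Asn.
After the substitution the codon is TAT → Tyr.
Asn ≠ Tyr, so this is a missense mutation.

missense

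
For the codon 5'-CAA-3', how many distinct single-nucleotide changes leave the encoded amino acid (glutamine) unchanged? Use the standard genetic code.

1

Position 1: none → 0 synonymous.
Position 2: none → 0 synonymous.
Position 3: CAG → 1 synonymous.
Total: 0 + 0 + 1 = 1.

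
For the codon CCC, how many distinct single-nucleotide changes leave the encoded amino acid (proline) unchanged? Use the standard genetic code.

Position 1: none → 0 synonymous.
Position 2: none → 0 synonymous.
Position 3: CCU, CCA, CCG → 3 synonymous.
Total: 0 + 0 + 3 = 3.

3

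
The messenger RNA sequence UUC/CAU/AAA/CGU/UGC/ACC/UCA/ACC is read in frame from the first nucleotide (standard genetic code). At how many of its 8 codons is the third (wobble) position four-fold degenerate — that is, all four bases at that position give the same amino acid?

Codon 1 UUC (Phe): third position 2-fold.
Codon 2 CAU (His): third position 2-fold.
Codon 3 AAA (Lys): third position 2-fold.
Codon 4 CGU (Arg): third position 4-fold.
Codon 5 UGC (Cys): third position 2-fold.
Codon 6 ACC (Thr): third position 4-fold.
Codon 7 UCA (Ser): third position 4-fold.
Codon 8 ACC (Thr): third position 4-fold.
Four-fold degenerate third positions: 4.

4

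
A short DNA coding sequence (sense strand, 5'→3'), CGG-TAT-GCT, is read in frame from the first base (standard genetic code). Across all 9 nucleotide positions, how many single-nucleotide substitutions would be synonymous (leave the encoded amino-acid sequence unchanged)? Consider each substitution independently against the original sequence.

Codon 1 (CGG, Arg): 4 synonymous substitutions.
Codon 2 (TAT, Tyr): 1 synonymous substitution.
Codon 3 (GCT, Ala): 3 synonymous substitutions.
Total: 4 + 1 + 3 = 8.

8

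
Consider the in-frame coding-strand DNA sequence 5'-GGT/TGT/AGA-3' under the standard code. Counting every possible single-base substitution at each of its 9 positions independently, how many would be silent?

Codon 1 (GGT, Gly): 3 synonymous substitutions.
Codon 2 (TGT, Cys): 1 synonymous substitution.
Codon 3 (AGA, Arg): 2 synonymous substitutions.
Total: 3 + 1 + 2 = 6.

6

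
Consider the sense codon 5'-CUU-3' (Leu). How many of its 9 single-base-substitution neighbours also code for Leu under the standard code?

3

Position 1: none → 0 synonymous.
Position 2: none → 0 synonymous.
Position 3: CUC, CUA, CUG → 3 synonymous.
Total: 0 + 0 + 3 = 3.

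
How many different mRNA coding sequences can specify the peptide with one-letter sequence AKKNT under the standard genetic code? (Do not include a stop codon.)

128

Ala: 4 codons.
Lys: 2 codons.
Lys: 2 codons.
Asn: 2 codons.
Thr: 4 codons.
4 × 2 × 2 × 2 × 4 = 128.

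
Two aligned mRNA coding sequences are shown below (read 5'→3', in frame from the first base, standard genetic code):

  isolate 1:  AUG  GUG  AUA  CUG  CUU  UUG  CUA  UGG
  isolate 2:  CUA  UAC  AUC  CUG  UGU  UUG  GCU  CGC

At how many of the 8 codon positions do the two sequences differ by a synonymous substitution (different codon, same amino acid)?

1

Codon 1: AUG Met / CUA Leu — nonsynonymous.
Codon 2: GUG Val / UAC Tyr — nonsynonymous.
Codon 3: AUA Ile / AUC Ile — synonymous.
Codon 4: CUG Leu / CUG Leu — identical.
Codon 5: CUU Leu / UGU Cys — nonsynonymous.
Codon 6: UUG Leu / UUG Leu — identical.
Codon 7: CUA Leu / GCU Ala — nonsynonymous.
Codon 8: UGG Trp / CGC Arg — nonsynonymous.
Synonymous differences: 1.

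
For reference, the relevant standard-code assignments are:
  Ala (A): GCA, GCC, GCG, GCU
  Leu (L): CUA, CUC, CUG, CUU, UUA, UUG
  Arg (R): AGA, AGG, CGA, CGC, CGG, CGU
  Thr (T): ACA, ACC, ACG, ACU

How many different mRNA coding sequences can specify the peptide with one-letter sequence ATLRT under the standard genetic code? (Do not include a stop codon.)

Ala: 4 codons.
Thr: 4 codons.
Leu: 6 codons.
Arg: 6 codons.
Thr: 4 codons.
4 × 4 × 6 × 6 × 4 = 2304.

2304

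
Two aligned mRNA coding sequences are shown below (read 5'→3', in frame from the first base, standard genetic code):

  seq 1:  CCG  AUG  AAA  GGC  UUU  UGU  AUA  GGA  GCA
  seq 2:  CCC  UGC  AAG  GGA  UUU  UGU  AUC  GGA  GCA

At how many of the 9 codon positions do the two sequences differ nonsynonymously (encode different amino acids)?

Codon 1: CCG Pro / CCC Pro — synonymous.
Codon 2: AUG Met / UGC Cys — nonsynonymous.
Codon 3: AAA Lys / AAG Lys — synonymous.
Codon 4: GGC Gly / GGA Gly — synonymous.
Codon 5: UUU Phe / UUU Phe — identical.
Codon 6: UGU Cys / UGU Cys — identical.
Codon 7: AUA Ile / AUC Ile — synonymous.
Codon 8: GGA Gly / GGA Gly — identical.
Codon 9: GCA Ala / GCA Ala — identical.
Nonsynonymous differences: 1.

1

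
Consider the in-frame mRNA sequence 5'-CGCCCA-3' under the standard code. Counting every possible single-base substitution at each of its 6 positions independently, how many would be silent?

Codon 1 (CGC, Arg): 3 synonymous substitutions.
Codon 2 (CCA, Pro): 3 synonymous substitutions.
Total: 3 + 3 = 6.

6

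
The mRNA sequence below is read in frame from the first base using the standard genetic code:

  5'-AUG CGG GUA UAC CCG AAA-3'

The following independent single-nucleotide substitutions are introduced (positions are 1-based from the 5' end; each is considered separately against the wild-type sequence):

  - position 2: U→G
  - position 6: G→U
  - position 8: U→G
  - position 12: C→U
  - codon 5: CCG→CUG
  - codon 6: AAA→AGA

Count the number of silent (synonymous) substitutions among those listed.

Codon 1: AUG (Met) → AGG (Arg) — missense.
Codon 2: CGG (Arg) → CGU (Arg) — synonymous.
Codon 3: GUA (Val) → GGA (Gly) — missense.
Codon 4: UAC (Tyr) → UAU (Tyr) — synonymous.
Codon 5: CCG (Pro) → CUG (Leu) — missense.
Codon 6: AAA (Lys) → AGA (Arg) — missense.
Synonymous: 2 of 6.

2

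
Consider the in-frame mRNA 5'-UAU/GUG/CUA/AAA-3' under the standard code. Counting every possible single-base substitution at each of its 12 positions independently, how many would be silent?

9

Codon 1 (UAU, Tyr): 1 synonymous substitution.
Codon 2 (GUG, Val): 3 synonymous substitutions.
Codon 3 (CUA, Leu): 4 synonymous substitutions.
Codon 4 (AAA, Lys): 1 synonymous substitution.
Total: 1 + 3 + 4 + 1 = 9.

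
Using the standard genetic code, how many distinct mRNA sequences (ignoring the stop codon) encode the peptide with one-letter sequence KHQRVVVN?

Lys: 2 codons.
His: 2 codons.
Gln: 2 codons.
Arg: 6 codons.
Val: 4 codons.
Val: 4 codons.
Val: 4 codons.
Asn: 2 codons.
2 × 2 × 2 × 6 × 4 × 4 × 4 × 2 = 6144.

6144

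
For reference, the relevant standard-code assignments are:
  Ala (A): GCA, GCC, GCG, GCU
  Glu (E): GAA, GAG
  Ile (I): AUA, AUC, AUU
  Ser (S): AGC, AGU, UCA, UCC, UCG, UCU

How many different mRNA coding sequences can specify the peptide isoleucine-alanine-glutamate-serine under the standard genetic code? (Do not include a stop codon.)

Ile: 3 codons.
Ala: 4 codons.
Glu: 2 codons.
Ser: 6 codons.
3 × 4 × 2 × 6 = 144.

144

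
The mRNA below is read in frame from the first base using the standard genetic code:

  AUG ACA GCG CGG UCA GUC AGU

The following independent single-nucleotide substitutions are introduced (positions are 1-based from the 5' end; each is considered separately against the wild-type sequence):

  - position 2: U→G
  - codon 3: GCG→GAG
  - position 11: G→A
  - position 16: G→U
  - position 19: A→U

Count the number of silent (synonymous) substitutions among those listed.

0

Codon 1: AUG (Met) → AGG (Arg) — missense.
Codon 3: GCG (Ala) → GAG (Glu) — missense.
Codon 4: CGG (Arg) → CAG (Gln) — missense.
Codon 6: GUC (Val) → UUC (Phe) — missense.
Codon 7: AGU (Ser) → UGU (Cys) — missense.
Synonymous: 0 of 5.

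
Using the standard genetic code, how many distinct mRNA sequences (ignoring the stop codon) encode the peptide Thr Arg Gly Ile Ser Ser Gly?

41472

Thr: 4 codons.
Arg: 6 codons.
Gly: 4 codons.
Ile: 3 codons.
Ser: 6 codons.
Ser: 6 codons.
Gly: 4 codons.
4 × 6 × 4 × 3 × 6 × 6 × 4 = 41472.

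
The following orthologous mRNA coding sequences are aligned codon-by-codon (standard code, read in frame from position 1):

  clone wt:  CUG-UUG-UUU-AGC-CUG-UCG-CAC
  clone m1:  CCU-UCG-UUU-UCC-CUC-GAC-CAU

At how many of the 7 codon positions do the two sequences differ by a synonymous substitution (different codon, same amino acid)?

Codon 1: CUG Leu / CCU Pro — nonsynonymous.
Codon 2: UUG Leu / UCG Ser — nonsynonymous.
Codon 3: UUU Phe / UUU Phe — identical.
Codon 4: AGC Ser / UCC Ser — synonymous.
Codon 5: CUG Leu / CUC Leu — synonymous.
Codon 6: UCG Ser / GAC Asp — nonsynonymous.
Codon 7: CAC His / CAU His — synonymous.
Synonymous differences: 3.

3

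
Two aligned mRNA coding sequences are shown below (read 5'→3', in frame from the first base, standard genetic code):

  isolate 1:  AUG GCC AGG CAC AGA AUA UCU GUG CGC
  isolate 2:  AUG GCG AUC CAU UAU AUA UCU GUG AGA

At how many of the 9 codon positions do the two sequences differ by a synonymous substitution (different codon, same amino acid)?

Codon 1: AUG Met / AUG Met — identical.
Codon 2: GCC Ala / GCG Ala — synonymous.
Codon 3: AGG Arg / AUC Ile — nonsynonymous.
Codon 4: CAC His / CAU His — synonymous.
Codon 5: AGA Arg / UAU Tyr — nonsynonymous.
Codon 6: AUA Ile / AUA Ile — identical.
Codon 7: UCU Ser / UCU Ser — identical.
Codon 8: GUG Val / GUG Val — identical.
Codon 9: CGC Arg / AGA Arg — synonymous.
Synonymous differences: 3.

3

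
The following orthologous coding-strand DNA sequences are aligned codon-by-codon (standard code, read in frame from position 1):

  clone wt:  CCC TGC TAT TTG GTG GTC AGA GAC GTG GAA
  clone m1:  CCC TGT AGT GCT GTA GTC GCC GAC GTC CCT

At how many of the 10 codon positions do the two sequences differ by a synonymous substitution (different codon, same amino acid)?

Codon 1: CCC Pro / CCC Pro — identical.
Codon 2: TGC Cys / TGT Cys — synonymous.
Codon 3: TAT Tyr / AGT Ser — nonsynonymous.
Codon 4: TTG Leu / GCT Ala — nonsynonymous.
Codon 5: GTG Val / GTA Val — synonymous.
Codon 6: GTC Val / GTC Val — identical.
Codon 7: AGA Arg / GCC Ala — nonsynonymous.
Codon 8: GAC Asp / GAC Asp — identical.
Codon 9: GTG Val / GTC Val — synonymous.
Codon 10: GAA Glu / CCT Pro — nonsynonymous.
Synonymous differences: 3.

3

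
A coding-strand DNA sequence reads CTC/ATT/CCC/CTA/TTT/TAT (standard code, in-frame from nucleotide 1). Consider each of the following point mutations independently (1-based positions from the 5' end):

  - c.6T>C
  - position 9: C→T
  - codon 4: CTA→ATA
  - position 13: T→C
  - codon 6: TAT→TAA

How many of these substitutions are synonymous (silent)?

Codon 2: ATT (Ile) → ATC (Ile) — synonymous.
Codon 3: CCC (Pro) → CCT (Pro) — synonymous.
Codon 4: CTA (Leu) → ATA (Ile) — missense.
Codon 5: TTT (Phe) → CTT (Leu) — missense.
Codon 6: TAT (Tyr) → TAA (Stop) — nonsense.
Synonymous: 2 of 5.

2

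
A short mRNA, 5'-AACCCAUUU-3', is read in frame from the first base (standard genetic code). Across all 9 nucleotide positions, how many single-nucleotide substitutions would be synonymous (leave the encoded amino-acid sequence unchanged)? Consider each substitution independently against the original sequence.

5

Codon 1 (AAC, Asn): 1 synonymous substitution.
Codon 2 (CCA, Pro): 3 synonymous substitutions.
Codon 3 (UUU, Phe): 1 synonymous substitution.
Total: 1 + 3 + 1 = 5.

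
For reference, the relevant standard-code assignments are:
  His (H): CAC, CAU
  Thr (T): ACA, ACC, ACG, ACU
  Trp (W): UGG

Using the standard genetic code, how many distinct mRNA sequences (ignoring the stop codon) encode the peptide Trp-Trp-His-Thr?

8

Trp: 1 codon.
Trp: 1 codon.
His: 2 codons.
Thr: 4 codons.
1 × 1 × 2 × 4 = 8.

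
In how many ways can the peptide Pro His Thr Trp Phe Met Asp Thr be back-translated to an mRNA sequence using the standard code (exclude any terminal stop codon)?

Pro: 4 codons.
His: 2 codons.
Thr: 4 codons.
Trp: 1 codon.
Phe: 2 codons.
Met: 1 codon.
Asp: 2 codons.
Thr: 4 codons.
4 × 2 × 4 × 1 × 2 × 1 × 2 × 4 = 512.

512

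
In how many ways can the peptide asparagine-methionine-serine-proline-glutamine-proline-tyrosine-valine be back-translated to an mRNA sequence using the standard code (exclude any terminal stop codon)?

3072

Asn: 2 codons.
Met: 1 codon.
Ser: 6 codons.
Pro: 4 codons.
Gln: 2 codons.
Pro: 4 codons.
Tyr: 2 codons.
Val: 4 codons.
2 × 1 × 6 × 4 × 2 × 4 × 2 × 4 = 3072.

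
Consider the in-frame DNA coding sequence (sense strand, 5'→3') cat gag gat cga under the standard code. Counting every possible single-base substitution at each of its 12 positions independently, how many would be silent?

Codon 1 (CAT, His): 1 synonymous substitution.
Codon 2 (GAG, Glu): 1 synonymous substitution.
Codon 3 (GAT, Asp): 1 synonymous substitution.
Codon 4 (CGA, Arg): 4 synonymous substitutions.
Total: 1 + 1 + 1 + 4 = 7.

7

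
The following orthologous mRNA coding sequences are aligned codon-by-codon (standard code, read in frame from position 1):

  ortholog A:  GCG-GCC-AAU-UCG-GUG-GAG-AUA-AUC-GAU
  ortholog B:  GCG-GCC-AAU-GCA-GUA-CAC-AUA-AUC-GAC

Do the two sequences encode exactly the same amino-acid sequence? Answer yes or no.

no

Codon 1: GCG Ala / GCG Ala — identical.
Codon 2: GCC Ala / GCC Ala — identical.
Codon 3: AAU Asn / AAU Asn — identical.
Codon 4: UCG Ser / GCA Ala — nonsynonymous.
Codon 5: GUG Val / GUA Val — synonymous.
Codon 6: GAG Glu / CAC His — nonsynonymous.
Codon 7: AUA Ile / AUA Ile — identical.
Codon 8: AUC Ile / AUC Ile — identical.
Codon 9: GAU Asp / GAC Asp — synonymous.
Nonsynonymous differences: 2 → different protein.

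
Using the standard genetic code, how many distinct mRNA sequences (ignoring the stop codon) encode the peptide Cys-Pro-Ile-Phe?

48

Cys: 2 codons.
Pro: 4 codons.
Ile: 3 codons.
Phe: 2 codons.
2 × 4 × 3 × 2 = 48.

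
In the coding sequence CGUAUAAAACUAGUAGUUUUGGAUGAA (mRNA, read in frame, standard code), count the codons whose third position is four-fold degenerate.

4

Codon 1 CGU (Arg): third position 4-fold.
Codon 2 AUA (Ile): third position 3-fold.
Codon 3 AAA (Lys): third position 2-fold.
Codon 4 CUA (Leu): third position 4-fold.
Codon 5 GUA (Val): third position 4-fold.
Codon 6 GUU (Val): third position 4-fold.
Codon 7 UUG (Leu): third position 2-fold.
Codon 8 GAU (Asp): third position 2-fold.
Codon 9 GAA (Glu): third position 2-fold.
Four-fold degenerate third positions: 4.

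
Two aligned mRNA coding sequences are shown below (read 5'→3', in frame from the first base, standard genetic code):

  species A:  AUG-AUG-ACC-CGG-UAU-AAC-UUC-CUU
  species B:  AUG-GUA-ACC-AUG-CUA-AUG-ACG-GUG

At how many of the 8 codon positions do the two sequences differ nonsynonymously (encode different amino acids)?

6

Codon 1: AUG Met / AUG Met — identical.
Codon 2: AUG Met / GUA Val — nonsynonymous.
Codon 3: ACC Thr / ACC Thr — identical.
Codon 4: CGG Arg / AUG Met — nonsynonymous.
Codon 5: UAU Tyr / CUA Leu — nonsynonymous.
Codon 6: AAC Asn / AUG Met — nonsynonymous.
Codon 7: UUC Phe / ACG Thr — nonsynonymous.
Codon 8: CUU Leu / GUG Val — nonsynonymous.
Nonsynonymous differences: 6.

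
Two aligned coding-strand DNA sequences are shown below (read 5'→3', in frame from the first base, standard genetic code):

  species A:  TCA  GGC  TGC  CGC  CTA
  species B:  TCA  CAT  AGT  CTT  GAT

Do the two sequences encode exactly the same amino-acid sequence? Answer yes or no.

no

Codon 1: TCA Ser / TCA Ser — identical.
Codon 2: GGC Gly / CAT His — nonsynonymous.
Codon 3: TGC Cys / AGT Ser — nonsynonymous.
Codon 4: CGC Arg / CTT Leu — nonsynonymous.
Codon 5: CTA Leu / GAT Asp — nonsynonymous.
Nonsynonymous differences: 4 → different protein.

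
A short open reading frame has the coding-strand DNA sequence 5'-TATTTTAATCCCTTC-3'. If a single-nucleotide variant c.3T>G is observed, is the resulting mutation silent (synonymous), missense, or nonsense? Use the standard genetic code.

nonsense

Position 3 falls in codon 1: TAT → Tyr.
After the substitution the codon is TAG → Stop.
The new codon is a stop codon, so this is a nonsense mutation.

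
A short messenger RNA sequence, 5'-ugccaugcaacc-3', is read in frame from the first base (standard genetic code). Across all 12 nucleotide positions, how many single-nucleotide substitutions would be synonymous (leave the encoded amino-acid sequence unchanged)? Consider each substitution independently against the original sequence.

Codon 1 (UGC, Cys): 1 synonymous substitution.
Codon 2 (CAU, His): 1 synonymous substitution.
Codon 3 (GCA, Ala): 3 synonymous substitutions.
Codon 4 (ACC, Thr): 3 synonymous substitutions.
Total: 1 + 1 + 3 + 3 = 8.

8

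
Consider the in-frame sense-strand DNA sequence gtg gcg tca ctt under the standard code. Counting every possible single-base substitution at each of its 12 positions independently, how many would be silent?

12

Codon 1 (GTG, Val): 3 synonymous substitutions.
Codon 2 (GCG, Ala): 3 synonymous substitutions.
Codon 3 (TCA, Ser): 3 synonymous substitutions.
Codon 4 (CTT, Leu): 3 synonymous substitutions.
Total: 3 + 3 + 3 + 3 = 12.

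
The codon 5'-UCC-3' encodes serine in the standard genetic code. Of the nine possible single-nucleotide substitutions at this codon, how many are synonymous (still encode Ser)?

3

Position 1: none → 0 synonymous.
Position 2: none → 0 synonymous.
Position 3: UCU, UCA, UCG → 3 synonymous.
Total: 0 + 0 + 3 = 3.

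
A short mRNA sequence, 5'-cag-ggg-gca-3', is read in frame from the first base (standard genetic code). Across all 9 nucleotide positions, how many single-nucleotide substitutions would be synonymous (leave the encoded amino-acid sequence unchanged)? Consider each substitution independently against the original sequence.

7

Codon 1 (CAG, Gln): 1 synonymous substitution.
Codon 2 (GGG, Gly): 3 synonymous substitutions.
Codon 3 (GCA, Ala): 3 synonymous substitutions.
Total: 1 + 3 + 3 = 7.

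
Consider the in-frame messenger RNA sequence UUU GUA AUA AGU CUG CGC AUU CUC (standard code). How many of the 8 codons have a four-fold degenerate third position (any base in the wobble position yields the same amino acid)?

Codon 1 UUU (Phe): third position 2-fold.
Codon 2 GUA (Val): third position 4-fold.
Codon 3 AUA (Ile): third position 3-fold.
Codon 4 AGU (Ser): third position 2-fold.
Codon 5 CUG (Leu): third position 4-fold.
Codon 6 CGC (Arg): third position 4-fold.
Codon 7 AUU (Ile): third position 3-fold.
Codon 8 CUC (Leu): third position 4-fold.
Four-fold degenerate third positions: 4.

4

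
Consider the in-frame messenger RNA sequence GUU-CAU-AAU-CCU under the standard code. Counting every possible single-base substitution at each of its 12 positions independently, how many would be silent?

Codon 1 (GUU, Val): 3 synonymous substitutions.
Codon 2 (CAU, His): 1 synonymous substitution.
Codon 3 (AAU, Asn): 1 synonymous substitution.
Codon 4 (CCU, Pro): 3 synonymous substitutions.
Total: 3 + 1 + 1 + 3 = 8.

8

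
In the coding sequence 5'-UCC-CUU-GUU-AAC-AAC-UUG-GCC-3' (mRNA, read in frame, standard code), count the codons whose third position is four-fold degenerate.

4

Codon 1 UCC (Ser): third position 4-fold.
Codon 2 CUU (Leu): third position 4-fold.
Codon 3 GUU (Val): third position 4-fold.
Codon 4 AAC (Asn): third position 2-fold.
Codon 5 AAC (Asn): third position 2-fold.
Codon 6 UUG (Leu): third position 2-fold.
Codon 7 GCC (Ala): third position 4-fold.
Four-fold degenerate third positions: 4.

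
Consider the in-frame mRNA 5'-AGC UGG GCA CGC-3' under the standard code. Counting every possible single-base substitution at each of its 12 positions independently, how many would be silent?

7

Codon 1 (AGC, Ser): 1 synonymous substitution.
Codon 2 (UGG, Trp): 0 synonymous substitutions.
Codon 3 (GCA, Ala): 3 synonymous substitutions.
Codon 4 (CGC, Arg): 3 synonymous substitutions.
Total: 1 + 0 + 3 + 3 = 7.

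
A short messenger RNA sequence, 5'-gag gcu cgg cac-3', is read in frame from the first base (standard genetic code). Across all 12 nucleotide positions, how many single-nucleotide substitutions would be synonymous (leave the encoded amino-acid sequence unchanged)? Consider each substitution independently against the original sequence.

Codon 1 (GAG, Glu): 1 synonymous substitution.
Codon 2 (GCU, Ala): 3 synonymous substitutions.
Codon 3 (CGG, Arg): 4 synonymous substitutions.
Codon 4 (CAC, His): 1 synonymous substitution.
Total: 1 + 3 + 4 + 1 = 9.

9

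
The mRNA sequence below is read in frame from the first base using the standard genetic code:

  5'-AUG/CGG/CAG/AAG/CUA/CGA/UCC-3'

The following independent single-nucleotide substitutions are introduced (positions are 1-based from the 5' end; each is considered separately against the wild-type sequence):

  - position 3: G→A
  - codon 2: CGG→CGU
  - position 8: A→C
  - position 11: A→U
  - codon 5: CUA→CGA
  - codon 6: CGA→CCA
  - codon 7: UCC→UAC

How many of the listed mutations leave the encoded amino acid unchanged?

Codon 1: AUG (Met) → AUA (Ile) — missense.
Codon 2: CGG (Arg) → CGU (Arg) — synonymous.
Codon 3: CAG (Gln) → CCG (Pro) — missense.
Codon 4: AAG (Lys) → AUG (Met) — missense.
Codon 5: CUA (Leu) → CGA (Arg) — missense.
Codon 6: CGA (Arg) → CCA (Pro) — missense.
Codon 7: UCC (Ser) → UAC (Tyr) — missense.
Synonymous: 1 of 7.

1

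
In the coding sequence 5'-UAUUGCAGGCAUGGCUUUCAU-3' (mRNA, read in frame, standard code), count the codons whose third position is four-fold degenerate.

1

Codon 1 UAU (Tyr): third position 2-fold.
Codon 2 UGC (Cys): third position 2-fold.
Codon 3 AGG (Arg): third position 2-fold.
Codon 4 CAU (His): third position 2-fold.
Codon 5 GGC (Gly): third position 4-fold.
Codon 6 UUU (Phe): third position 2-fold.
Codon 7 CAU (His): third position 2-fold.
Four-fold degenerate third positions: 1.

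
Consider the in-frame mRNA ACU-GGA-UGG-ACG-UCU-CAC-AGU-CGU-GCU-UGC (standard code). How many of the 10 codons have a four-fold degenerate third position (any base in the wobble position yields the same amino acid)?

Codon 1 ACU (Thr): third position 4-fold.
Codon 2 GGA (Gly): third position 4-fold.
Codon 3 UGG (Trp): third position 1-fold.
Codon 4 ACG (Thr): third position 4-fold.
Codon 5 UCU (Ser): third position 4-fold.
Codon 6 CAC (His): third position 2-fold.
Codon 7 AGU (Ser): third position 2-fold.
Codon 8 CGU (Arg): third position 4-fold.
Codon 9 GCU (Ala): third position 4-fold.
Codon 10 UGC (Cys): third position 2-fold.
Four-fold degenerate third positions: 6.

6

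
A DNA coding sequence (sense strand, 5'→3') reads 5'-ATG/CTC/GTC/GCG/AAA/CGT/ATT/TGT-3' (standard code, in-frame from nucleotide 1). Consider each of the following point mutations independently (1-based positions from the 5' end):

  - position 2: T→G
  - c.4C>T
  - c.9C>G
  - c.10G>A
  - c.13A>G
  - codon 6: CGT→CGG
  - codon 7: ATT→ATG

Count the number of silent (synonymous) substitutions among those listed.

2

Codon 1: ATG (Met) → AGG (Arg) — missense.
Codon 2: CTC (Leu) → TTC (Phe) — missense.
Codon 3: GTC (Val) → GTG (Val) — synonymous.
Codon 4: GCG (Ala) → ACG (Thr) — missense.
Codon 5: AAA (Lys) → GAA (Glu) — missense.
Codon 6: CGT (Arg) → CGG (Arg) — synonymous.
Codon 7: ATT (Ile) → ATG (Met) — missense.
Synonymous: 2 of 7.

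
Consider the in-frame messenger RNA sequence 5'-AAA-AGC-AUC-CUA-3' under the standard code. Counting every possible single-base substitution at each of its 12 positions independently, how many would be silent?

8

Codon 1 (AAA, Lys): 1 synonymous substitution.
Codon 2 (AGC, Ser): 1 synonymous substitution.
Codon 3 (AUC, Ile): 2 synonymous substitutions.
Codon 4 (CUA, Leu): 4 synonymous substitutions.
Total: 1 + 1 + 2 + 4 = 8.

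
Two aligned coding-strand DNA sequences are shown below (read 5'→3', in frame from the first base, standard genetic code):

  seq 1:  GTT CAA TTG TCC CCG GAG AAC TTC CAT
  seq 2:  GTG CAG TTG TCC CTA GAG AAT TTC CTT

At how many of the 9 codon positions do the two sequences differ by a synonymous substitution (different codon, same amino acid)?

3

Codon 1: GTT Val / GTG Val — synonymous.
Codon 2: CAA Gln / CAG Gln — synonymous.
Codon 3: TTG Leu / TTG Leu — identical.
Codon 4: TCC Ser / TCC Ser — identical.
Codon 5: CCG Pro / CTA Leu — nonsynonymous.
Codon 6: GAG Glu / GAG Glu — identical.
Codon 7: AAC Asn / AAT Asn — synonymous.
Codon 8: TTC Phe / TTC Phe — identical.
Codon 9: CAT His / CTT Leu — nonsynonymous.
Synonymous differences: 3.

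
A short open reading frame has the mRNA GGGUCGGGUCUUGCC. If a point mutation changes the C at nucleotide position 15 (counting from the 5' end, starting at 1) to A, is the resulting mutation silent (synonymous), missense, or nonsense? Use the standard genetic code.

Position 15 falls in codon 5: GCC → Ala.
After the substitution the codon is GCA → Ala.
Both encode Ala, so the change is synonymous.

silent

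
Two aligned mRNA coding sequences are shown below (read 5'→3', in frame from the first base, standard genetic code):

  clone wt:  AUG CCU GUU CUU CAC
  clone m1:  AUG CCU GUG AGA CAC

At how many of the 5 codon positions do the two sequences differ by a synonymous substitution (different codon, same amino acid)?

1

Codon 1: AUG Met / AUG Met — identical.
Codon 2: CCU Pro / CCU Pro — identical.
Codon 3: GUU Val / GUG Val — synonymous.
Codon 4: CUU Leu / AGA Arg — nonsynonymous.
Codon 5: CAC His / CAC His — identical.
Synonymous differences: 1.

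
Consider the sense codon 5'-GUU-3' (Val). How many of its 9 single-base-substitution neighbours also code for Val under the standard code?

Position 1: none → 0 synonymous.
Position 2: none → 0 synonymous.
Position 3: GUC, GUA, GUG → 3 synonymous.
Total: 0 + 0 + 3 = 3.

3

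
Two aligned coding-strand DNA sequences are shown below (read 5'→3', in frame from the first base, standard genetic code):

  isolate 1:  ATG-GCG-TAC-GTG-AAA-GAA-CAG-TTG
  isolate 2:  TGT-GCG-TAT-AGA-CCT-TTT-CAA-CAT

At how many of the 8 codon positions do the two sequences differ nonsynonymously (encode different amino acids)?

5

Codon 1: ATG Met / TGT Cys — nonsynonymous.
Codon 2: GCG Ala / GCG Ala — identical.
Codon 3: TAC Tyr / TAT Tyr — synonymous.
Codon 4: GTG Val / AGA Arg — nonsynonymous.
Codon 5: AAA Lys / CCT Pro — nonsynonymous.
Codon 6: GAA Glu / TTT Phe — nonsynonymous.
Codon 7: CAG Gln / CAA Gln — synonymous.
Codon 8: TTG Leu / CAT His — nonsynonymous.
Nonsynonymous differences: 5.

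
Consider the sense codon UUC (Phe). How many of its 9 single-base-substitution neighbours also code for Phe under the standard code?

Position 1: none → 0 synonymous.
Position 2: none → 0 synonymous.
Position 3: UUU → 1 synonymous.
Total: 0 + 0 + 1 = 1.

1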